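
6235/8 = 6235/8 = 779.38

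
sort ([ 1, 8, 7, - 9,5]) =[ - 9 , 1, 5,  7, 8 ]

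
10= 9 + 1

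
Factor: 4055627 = 4055627^1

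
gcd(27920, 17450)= 3490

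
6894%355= 149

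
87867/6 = 14644  +  1/2 = 14644.50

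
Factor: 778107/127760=2^( -4)*3^1*5^(-1)*11^1*17^1*19^1*73^1*1597^(  -  1 ) 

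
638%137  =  90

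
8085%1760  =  1045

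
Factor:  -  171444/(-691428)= 7^1 * 13^1*367^ ( - 1 ) = 91/367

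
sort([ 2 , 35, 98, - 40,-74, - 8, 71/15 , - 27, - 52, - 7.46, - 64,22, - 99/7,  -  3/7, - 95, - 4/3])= [ - 95, - 74, - 64 , - 52, - 40, - 27, - 99/7, - 8, - 7.46,- 4/3, - 3/7 , 2, 71/15, 22,  35,  98]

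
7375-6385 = 990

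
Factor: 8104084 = 2^2*2026021^1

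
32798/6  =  16399/3  =  5466.33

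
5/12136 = 5/12136= 0.00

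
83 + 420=503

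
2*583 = 1166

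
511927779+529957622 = 1041885401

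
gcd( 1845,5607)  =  9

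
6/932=3/466 = 0.01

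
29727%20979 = 8748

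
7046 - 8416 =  - 1370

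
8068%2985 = 2098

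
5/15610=1/3122 = 0.00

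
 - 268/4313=-268/4313 = - 0.06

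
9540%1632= 1380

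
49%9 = 4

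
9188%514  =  450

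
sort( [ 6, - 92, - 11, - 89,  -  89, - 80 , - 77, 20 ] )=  [ - 92, - 89 ,- 89, - 80,-77, - 11,6,  20]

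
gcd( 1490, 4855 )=5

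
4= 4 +0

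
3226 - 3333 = - 107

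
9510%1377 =1248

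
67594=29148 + 38446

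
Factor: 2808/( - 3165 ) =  - 2^3*3^2*5^( -1 )*13^1*211^( - 1) = - 936/1055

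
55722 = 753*74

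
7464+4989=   12453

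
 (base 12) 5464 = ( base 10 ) 9292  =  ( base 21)101A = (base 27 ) ck4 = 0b10010001001100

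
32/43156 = 8/10789 = 0.00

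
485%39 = 17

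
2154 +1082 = 3236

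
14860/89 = 166 + 86/89 = 166.97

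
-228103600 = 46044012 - 274147612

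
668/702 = 334/351  =  0.95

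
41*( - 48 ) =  - 1968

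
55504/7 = 55504/7 = 7929.14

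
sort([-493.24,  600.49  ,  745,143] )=[ - 493.24, 143, 600.49,745 ]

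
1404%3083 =1404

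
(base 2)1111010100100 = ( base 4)1322210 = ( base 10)7844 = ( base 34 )6qo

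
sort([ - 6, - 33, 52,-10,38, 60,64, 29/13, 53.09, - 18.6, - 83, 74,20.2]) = [ - 83, - 33, - 18.6 , - 10, - 6,  29/13, 20.2, 38, 52, 53.09, 60, 64,74] 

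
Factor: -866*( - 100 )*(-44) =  - 2^5*5^2*11^1*433^1 = -3810400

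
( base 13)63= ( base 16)51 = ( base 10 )81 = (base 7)144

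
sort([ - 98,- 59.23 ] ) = [ - 98 ,-59.23 ] 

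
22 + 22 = 44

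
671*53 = 35563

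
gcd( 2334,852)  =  6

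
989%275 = 164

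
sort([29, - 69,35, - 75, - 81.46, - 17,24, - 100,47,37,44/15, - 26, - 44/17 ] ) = [ - 100, - 81.46,- 75, - 69, - 26, - 17 , - 44/17 , 44/15, 24,29,35, 37, 47] 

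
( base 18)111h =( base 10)6191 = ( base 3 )22111022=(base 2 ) 1100000101111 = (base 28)7p3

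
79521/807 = 98+145/269  =  98.54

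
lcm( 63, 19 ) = 1197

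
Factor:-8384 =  - 2^6*131^1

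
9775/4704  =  9775/4704 = 2.08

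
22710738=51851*438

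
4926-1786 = 3140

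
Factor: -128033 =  -128033^1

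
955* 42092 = 40197860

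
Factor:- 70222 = - 2^1*35111^1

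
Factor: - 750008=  - 2^3*7^1*59^1*227^1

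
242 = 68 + 174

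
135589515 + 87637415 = 223226930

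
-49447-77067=  -  126514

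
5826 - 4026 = 1800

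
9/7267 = 9/7267 = 0.00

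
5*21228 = 106140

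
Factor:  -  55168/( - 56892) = 32/33=2^5* 3^( - 1)  *11^( -1 ) 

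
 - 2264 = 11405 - 13669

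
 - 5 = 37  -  42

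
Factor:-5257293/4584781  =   - 142089/123913 = -  3^1*17^( - 1 )*37^ ( - 1 )*197^( - 1 )*47363^1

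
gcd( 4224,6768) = 48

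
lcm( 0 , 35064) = 0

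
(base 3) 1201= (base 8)56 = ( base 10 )46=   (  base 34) 1C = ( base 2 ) 101110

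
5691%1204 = 875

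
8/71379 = 8/71379=   0.00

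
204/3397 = 204/3397 = 0.06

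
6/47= 6/47 = 0.13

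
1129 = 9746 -8617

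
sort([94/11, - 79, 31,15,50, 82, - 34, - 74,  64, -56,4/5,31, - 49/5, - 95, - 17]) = [ - 95, - 79, - 74, - 56, - 34 ,-17 , - 49/5,  4/5,  94/11,15,31,31, 50,64,82 ] 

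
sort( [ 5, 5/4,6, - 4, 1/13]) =[-4 , 1/13,5/4,  5 , 6 ] 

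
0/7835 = 0 = 0.00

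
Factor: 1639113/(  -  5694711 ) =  - 546371/1898237 = - 7^1 * 11^( - 1)*17^( - 1 )*89^1*877^1*10151^(- 1 ) 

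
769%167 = 101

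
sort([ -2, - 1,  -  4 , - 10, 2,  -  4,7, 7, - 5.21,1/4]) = [ - 10,-5.21, - 4, - 4, - 2 ,-1, 1/4, 2, 7 , 7]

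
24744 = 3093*8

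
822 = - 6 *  ( - 137 ) 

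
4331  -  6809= - 2478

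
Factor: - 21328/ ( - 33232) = 43/67 = 43^1*67^( - 1 ) 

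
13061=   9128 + 3933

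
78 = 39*2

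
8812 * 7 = 61684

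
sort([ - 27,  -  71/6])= [ - 27, - 71/6] 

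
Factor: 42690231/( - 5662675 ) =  - 3^2*5^( - 2)*23^1*83^(  -  1)*2729^( - 1 )*206233^1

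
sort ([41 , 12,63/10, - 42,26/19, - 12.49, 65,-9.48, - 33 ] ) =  [ - 42, - 33,  -  12.49, - 9.48,26/19,63/10, 12, 41,65 ]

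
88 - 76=12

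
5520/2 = 2760  =  2760.00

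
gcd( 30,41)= 1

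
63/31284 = 7/3476 = 0.00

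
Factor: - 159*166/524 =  - 13197/262 = -2^( - 1 )*3^1*53^1*  83^1 *131^(- 1 ) 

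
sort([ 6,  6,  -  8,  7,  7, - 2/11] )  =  [ - 8, - 2/11,  6,  6,7,7] 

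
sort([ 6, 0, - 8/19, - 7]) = [ - 7,-8/19, 0,6] 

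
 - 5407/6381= - 5407/6381 = - 0.85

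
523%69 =40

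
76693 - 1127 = 75566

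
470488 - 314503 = 155985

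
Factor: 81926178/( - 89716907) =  - 2^1*3^1*7^(- 1)*1429^(-1)*8969^( - 1)*13654363^1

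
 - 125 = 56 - 181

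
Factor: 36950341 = 36950341^1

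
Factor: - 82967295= - 3^1* 5^1*263^1*21031^1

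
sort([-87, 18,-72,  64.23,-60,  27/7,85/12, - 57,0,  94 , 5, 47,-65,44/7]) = [ - 87 , - 72,  -  65, - 60,-57, 0,27/7 , 5 , 44/7 , 85/12,18,47,64.23,94 ] 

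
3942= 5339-1397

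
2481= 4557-2076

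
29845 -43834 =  - 13989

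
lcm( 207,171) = 3933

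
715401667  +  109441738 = 824843405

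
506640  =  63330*8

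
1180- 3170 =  - 1990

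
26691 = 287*93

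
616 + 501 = 1117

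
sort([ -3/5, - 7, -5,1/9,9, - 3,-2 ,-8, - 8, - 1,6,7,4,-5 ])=[ - 8,  -  8, - 7, - 5, - 5, - 3, - 2, - 1,-3/5,1/9,4 , 6, 7,9 ]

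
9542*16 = 152672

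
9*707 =6363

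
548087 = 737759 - 189672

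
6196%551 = 135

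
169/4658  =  169/4658 = 0.04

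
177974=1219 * 146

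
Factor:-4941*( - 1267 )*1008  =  2^4*3^6*7^2  *  61^1  *181^1 = 6310328976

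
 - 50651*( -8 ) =405208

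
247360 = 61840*4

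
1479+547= 2026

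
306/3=102 = 102.00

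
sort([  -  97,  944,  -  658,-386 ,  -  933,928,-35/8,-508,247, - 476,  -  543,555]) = [ - 933, - 658, - 543,-508, - 476,  -  386, -97,-35/8,247,555,  928,944]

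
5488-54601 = - 49113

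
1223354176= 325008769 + 898345407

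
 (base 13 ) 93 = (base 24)50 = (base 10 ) 120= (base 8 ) 170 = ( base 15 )80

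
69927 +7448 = 77375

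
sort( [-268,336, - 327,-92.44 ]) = [ - 327,- 268,- 92.44 , 336] 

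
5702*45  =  256590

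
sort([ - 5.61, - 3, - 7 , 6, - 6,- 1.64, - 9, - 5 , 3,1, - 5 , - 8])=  [ - 9, - 8,  -  7, - 6, - 5.61, - 5, - 5, - 3,-1.64,  1 , 3, 6 ] 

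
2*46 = 92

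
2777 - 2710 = 67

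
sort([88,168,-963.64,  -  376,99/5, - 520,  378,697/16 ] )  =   [ - 963.64,- 520 ,- 376,99/5,697/16,88, 168,378] 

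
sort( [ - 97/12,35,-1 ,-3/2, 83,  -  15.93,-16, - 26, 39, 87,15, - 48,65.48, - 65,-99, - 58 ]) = [ - 99,-65, - 58, -48,-26,-16,-15.93, - 97/12,-3/2, - 1,15,35 , 39,65.48,83,87]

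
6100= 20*305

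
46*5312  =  244352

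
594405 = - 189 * ( - 3145)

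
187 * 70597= 13201639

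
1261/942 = 1 +319/942 = 1.34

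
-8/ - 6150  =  4/3075 =0.00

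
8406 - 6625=1781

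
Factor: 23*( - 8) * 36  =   - 6624 = - 2^5*3^2*  23^1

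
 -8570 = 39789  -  48359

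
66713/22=66713/22=   3032.41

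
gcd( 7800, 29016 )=312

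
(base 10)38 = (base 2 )100110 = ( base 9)42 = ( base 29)19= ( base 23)1f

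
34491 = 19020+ 15471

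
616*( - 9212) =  - 5674592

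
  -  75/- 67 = 1 +8/67 =1.12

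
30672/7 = 4381+5/7 = 4381.71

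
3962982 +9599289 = 13562271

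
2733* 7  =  19131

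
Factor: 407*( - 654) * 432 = -114988896 =- 2^5*3^4 * 11^1 * 37^1*109^1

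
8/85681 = 8/85681 = 0.00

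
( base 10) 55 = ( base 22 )2b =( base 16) 37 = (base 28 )1r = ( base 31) 1O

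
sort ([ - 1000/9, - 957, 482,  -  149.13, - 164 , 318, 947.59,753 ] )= [ - 957, - 164, - 149.13, - 1000/9, 318,  482,753,947.59]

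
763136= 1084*704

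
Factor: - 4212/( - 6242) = 2106/3121  =  2^1*3^4*13^1*3121^( - 1 ) 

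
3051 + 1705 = 4756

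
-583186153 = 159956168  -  743142321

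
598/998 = 299/499 =0.60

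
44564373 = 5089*8757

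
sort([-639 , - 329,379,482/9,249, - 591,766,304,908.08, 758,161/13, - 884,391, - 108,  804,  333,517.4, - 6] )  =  [ - 884 , - 639, - 591 , - 329, - 108, - 6,161/13, 482/9,249, 304,333 , 379,391, 517.4,758,766,  804, 908.08 ]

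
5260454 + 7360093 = 12620547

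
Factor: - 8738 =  - 2^1*17^1*257^1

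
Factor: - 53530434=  - 2^1*3^2*2973913^1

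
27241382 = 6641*4102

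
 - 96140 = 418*( - 230 )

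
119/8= 119/8 = 14.88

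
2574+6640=9214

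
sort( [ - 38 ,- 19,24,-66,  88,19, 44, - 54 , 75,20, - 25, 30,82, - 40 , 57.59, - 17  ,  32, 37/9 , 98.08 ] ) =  [ - 66, - 54 ,  -  40 , - 38,-25, - 19,  -  17 , 37/9,19,20,24,30 , 32,44 , 57.59, 75, 82,88,  98.08 ] 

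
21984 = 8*2748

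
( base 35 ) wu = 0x47e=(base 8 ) 2176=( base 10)1150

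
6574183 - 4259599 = 2314584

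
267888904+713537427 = 981426331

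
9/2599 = 9/2599 = 0.00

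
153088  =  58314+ 94774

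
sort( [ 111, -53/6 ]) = [ - 53/6,111]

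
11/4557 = 11/4557 = 0.00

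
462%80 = 62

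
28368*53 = 1503504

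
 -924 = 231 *( - 4)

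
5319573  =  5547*959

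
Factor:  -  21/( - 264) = 7/88=2^(-3)*7^1*11^(  -  1)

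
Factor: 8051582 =2^1*7^3 * 11^2*97^1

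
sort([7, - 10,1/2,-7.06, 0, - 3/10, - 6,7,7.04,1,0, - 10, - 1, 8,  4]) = [-10, - 10, - 7.06, - 6, - 1,-3/10, 0,0,1/2, 1, 4 , 7,7,7.04,8]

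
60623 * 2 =121246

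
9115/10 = 1823/2=911.50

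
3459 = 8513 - 5054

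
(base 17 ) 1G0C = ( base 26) e37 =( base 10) 9549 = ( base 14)36a1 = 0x254d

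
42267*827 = 34954809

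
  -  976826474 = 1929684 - 978756158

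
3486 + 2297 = 5783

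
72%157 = 72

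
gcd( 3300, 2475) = 825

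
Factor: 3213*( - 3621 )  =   - 11634273=- 3^4 *7^1*17^2*71^1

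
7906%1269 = 292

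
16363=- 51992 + 68355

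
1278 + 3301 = 4579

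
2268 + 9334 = 11602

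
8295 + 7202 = 15497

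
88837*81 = 7195797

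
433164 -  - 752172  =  1185336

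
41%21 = 20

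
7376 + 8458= 15834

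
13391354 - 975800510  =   - 962409156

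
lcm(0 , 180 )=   0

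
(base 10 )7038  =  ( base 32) 6ru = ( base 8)15576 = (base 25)b6d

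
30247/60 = 504+7/60 = 504.12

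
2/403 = 2/403 = 0.00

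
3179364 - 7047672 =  - 3868308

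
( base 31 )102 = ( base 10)963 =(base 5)12323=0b1111000011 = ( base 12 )683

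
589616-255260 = 334356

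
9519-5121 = 4398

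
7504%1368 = 664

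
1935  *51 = 98685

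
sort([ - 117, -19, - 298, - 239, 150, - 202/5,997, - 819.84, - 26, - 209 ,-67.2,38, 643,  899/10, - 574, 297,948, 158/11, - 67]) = [ - 819.84,  -  574,  -  298,- 239, - 209,- 117,- 67.2, - 67,  -  202/5, - 26,-19,158/11,38, 899/10, 150,297,643,948, 997] 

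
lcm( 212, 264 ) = 13992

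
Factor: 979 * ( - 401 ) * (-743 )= 291686197 =11^1*89^1*401^1 * 743^1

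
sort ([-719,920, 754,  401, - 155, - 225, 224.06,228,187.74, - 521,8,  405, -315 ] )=[ - 719,-521, - 315, - 225, - 155,  8,187.74 , 224.06,228,401,405,754,  920]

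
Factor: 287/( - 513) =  - 3^( - 3 )*7^1*19^(-1)*41^1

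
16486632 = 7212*2286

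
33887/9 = 33887/9 = 3765.22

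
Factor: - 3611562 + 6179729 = 2568167 = 7^1*366881^1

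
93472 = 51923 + 41549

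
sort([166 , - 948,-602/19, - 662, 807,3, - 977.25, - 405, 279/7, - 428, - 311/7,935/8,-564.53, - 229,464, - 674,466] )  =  [ - 977.25,-948, - 674, - 662, - 564.53, - 428, - 405,- 229, - 311/7, - 602/19, 3 , 279/7, 935/8, 166, 464,  466,807]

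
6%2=0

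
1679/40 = 1679/40 = 41.98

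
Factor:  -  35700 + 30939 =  - 3^2*23^2 = - 4761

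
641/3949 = 641/3949=0.16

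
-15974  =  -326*49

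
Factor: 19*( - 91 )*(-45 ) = 77805 = 3^2*5^1*7^1*13^1*19^1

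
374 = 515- 141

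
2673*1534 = 4100382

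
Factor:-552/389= - 2^3*3^1*23^1 *389^(-1 )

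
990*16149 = 15987510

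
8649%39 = 30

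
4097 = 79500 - 75403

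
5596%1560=916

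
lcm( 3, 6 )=6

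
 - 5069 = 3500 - 8569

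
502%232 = 38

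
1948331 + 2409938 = 4358269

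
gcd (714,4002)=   6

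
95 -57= 38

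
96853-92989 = 3864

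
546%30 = 6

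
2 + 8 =10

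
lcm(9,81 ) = 81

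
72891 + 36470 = 109361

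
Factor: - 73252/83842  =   - 2^1*11^ ( - 1) * 37^ ( - 1)*103^ ( - 1)*18313^1= -36626/41921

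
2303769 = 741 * 3109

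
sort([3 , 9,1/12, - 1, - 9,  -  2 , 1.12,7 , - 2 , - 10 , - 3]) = [ - 10,-9, - 3 ,-2,-2 , - 1,1/12,1.12, 3,  7, 9]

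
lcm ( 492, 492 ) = 492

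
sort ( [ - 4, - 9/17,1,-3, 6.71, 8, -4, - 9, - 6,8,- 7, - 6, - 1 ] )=[ - 9, - 7, - 6, - 6, - 4, - 4, - 3, - 1,  -  9/17,1, 6.71, 8,  8]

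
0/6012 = 0 =0.00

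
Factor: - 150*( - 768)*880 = 101376000=2^13*3^2 * 5^3*11^1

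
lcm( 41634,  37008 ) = 333072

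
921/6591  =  307/2197  =  0.14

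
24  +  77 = 101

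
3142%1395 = 352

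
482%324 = 158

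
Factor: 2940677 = 17^1*172981^1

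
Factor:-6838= - 2^1*13^1*263^1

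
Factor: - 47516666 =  - 2^1*17^1*23^1*60763^1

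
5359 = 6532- 1173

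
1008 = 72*14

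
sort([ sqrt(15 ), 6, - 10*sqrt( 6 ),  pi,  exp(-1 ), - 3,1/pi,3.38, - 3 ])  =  [ - 10*sqrt(6 ),-3, - 3,1/pi, exp(-1 ), pi , 3.38,sqrt( 15),6]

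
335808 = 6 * 55968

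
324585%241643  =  82942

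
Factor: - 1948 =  - 2^2*487^1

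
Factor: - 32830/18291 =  - 70/39= - 2^1 * 3^(  -  1)*5^1 *7^1*13^( - 1)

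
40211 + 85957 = 126168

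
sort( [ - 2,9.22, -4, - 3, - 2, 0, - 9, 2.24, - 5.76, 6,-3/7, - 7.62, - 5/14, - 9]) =[ - 9, - 9,-7.62, - 5.76, - 4, -3, - 2, - 2, - 3/7, - 5/14, 0,2.24,6, 9.22]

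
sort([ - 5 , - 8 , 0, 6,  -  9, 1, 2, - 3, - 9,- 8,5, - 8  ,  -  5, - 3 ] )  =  [ - 9,-9,-8,-8,-8,  -  5, -5, - 3, - 3, 0, 1, 2, 5,6 ] 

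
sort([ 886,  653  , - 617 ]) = [-617,653,886]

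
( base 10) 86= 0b1010110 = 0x56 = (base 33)2k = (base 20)46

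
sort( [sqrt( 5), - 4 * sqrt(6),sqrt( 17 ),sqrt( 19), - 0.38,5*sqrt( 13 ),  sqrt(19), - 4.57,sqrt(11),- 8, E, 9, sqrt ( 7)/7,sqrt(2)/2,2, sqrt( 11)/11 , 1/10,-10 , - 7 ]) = [-10, - 4 * sqrt ( 6), - 8,  -  7 , - 4.57 , - 0.38,  1/10, sqrt (11)/11,  sqrt(7)/7 , sqrt( 2)/2, 2,  sqrt( 5),E,  sqrt( 11),sqrt(17), sqrt(19) , sqrt(  19) , 9, 5*sqrt(13)]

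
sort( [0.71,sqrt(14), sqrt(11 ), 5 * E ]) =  [0.71, sqrt( 11),sqrt(14), 5*E ]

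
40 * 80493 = 3219720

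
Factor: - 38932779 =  - 3^1*47^1*71^1*3889^1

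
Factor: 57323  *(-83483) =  - 4785496009  =  -7^1*19^1 *31^1 * 431^1 * 2693^1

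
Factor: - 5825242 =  - 2^1 * 2912621^1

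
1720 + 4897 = 6617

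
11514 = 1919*6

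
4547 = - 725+5272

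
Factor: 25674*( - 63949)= - 2^1* 3^1*11^1 * 389^1*63949^1 = -1641826626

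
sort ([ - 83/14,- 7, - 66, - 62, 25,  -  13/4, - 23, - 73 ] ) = [ - 73, - 66,-62, -23, - 7,  -  83/14,-13/4,25]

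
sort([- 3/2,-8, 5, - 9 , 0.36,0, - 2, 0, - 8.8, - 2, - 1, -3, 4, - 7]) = [-9, - 8.8, - 8, - 7 , -3, - 2, - 2, - 3/2, - 1, 0, 0, 0.36, 4 , 5 ] 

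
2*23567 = 47134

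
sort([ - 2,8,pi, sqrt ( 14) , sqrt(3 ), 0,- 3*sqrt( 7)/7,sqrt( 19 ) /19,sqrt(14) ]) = [ - 2, - 3*sqrt(7 )/7,0, sqrt(19 )/19,sqrt(3), pi, sqrt (14 ),sqrt( 14) , 8]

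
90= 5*18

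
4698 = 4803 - 105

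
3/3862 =3/3862 = 0.00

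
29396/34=864 + 10/17 = 864.59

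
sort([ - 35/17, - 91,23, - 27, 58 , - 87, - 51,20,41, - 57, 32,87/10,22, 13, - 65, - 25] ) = [ - 91, - 87, - 65,-57,  -  51, - 27, - 25,-35/17, 87/10,13  ,  20,  22,23,32,41, 58 ] 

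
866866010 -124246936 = 742619074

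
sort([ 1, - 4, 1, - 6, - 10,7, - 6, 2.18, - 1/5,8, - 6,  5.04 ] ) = [ - 10, - 6, - 6,-6, - 4, - 1/5,1,1,2.18,5.04,7,8]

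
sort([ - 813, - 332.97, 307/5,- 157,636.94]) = [ - 813, - 332.97,- 157, 307/5, 636.94 ]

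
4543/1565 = 4543/1565 = 2.90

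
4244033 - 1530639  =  2713394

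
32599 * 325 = 10594675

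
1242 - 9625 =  - 8383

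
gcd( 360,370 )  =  10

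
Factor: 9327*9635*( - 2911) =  - 261598892595= - 3^1 * 5^1*41^2*47^1 * 71^1*3109^1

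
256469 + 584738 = 841207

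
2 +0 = 2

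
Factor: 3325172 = 2^2*389^1*2137^1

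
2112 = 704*3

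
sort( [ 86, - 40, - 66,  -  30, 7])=[ - 66,  -  40, - 30, 7,  86] 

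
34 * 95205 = 3236970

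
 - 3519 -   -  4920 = 1401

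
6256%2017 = 205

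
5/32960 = 1/6592 = 0.00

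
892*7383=6585636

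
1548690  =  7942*195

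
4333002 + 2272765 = 6605767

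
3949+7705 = 11654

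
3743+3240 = 6983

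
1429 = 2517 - 1088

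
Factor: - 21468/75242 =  - 2^1*3^1*17^( - 1 )*1789^1*2213^( - 1) = - 10734/37621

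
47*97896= 4601112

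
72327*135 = 9764145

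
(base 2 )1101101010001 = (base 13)324C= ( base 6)52213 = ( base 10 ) 6993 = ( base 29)894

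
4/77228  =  1/19307 = 0.00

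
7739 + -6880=859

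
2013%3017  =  2013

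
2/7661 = 2/7661=0.00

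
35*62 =2170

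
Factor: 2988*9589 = 2^2*3^2*43^1*83^1*223^1 = 28651932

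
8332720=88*94690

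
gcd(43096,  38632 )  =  8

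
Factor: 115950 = 2^1*3^1*5^2*773^1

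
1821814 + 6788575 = 8610389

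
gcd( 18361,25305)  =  7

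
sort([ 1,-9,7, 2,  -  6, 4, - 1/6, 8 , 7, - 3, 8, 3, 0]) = [ - 9, - 6, - 3, - 1/6,0, 1 , 2, 3, 4,7,7, 8, 8]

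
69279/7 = 9897 =9897.00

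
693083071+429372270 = 1122455341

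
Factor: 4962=2^1*3^1*827^1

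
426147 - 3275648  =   - 2849501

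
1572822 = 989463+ 583359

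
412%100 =12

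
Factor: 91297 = 91297^1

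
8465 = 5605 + 2860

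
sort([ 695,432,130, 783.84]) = [130,432 , 695,783.84 ] 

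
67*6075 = 407025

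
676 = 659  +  17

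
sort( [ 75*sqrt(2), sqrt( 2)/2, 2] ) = [sqrt (2)/2, 2, 75*sqrt( 2 )]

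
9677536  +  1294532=10972068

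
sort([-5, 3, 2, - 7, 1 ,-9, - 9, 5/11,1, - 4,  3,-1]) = [-9 ,-9,-7,-5,  -  4, - 1 , 5/11,1, 1, 2, 3, 3 ]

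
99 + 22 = 121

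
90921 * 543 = 49370103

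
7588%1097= 1006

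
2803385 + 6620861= 9424246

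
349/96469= 349/96469 = 0.00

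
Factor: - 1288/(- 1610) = 4/5 = 2^2 * 5^(-1)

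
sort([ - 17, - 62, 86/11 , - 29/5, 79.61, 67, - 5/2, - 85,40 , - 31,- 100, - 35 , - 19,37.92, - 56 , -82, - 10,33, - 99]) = [-100, - 99, - 85, - 82, - 62, - 56,-35, - 31, - 19,-17,-10,-29/5, - 5/2,86/11, 33 , 37.92 , 40,67 , 79.61]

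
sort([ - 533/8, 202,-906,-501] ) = [ - 906, - 501,  -  533/8, 202 ]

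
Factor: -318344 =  - 2^3*13^1*3061^1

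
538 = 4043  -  3505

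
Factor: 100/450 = 2^1*3^( - 2 ) = 2/9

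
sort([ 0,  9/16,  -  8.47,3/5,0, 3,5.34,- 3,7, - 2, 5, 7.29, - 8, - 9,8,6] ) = [ - 9, - 8.47,-8, - 3,-2, 0, 0,9/16,  3/5,3, 5,5.34,6, 7, 7.29, 8]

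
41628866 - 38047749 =3581117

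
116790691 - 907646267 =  - 790855576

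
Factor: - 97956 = - 2^2*3^3*907^1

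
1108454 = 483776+624678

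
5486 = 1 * 5486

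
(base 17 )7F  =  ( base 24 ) 5e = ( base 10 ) 134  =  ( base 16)86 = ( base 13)a4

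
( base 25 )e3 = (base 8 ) 541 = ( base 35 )a3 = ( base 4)11201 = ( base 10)353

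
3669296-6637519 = - 2968223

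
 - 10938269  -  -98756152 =87817883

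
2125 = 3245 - 1120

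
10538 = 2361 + 8177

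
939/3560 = 939/3560 = 0.26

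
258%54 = 42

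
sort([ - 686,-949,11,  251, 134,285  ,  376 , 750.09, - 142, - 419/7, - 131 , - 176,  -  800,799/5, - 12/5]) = [-949, -800, - 686, - 176, - 142, - 131, -419/7, - 12/5,  11,134, 799/5,  251,285, 376, 750.09]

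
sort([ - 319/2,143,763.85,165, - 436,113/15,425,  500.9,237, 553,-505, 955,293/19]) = [ - 505, - 436, - 319/2,113/15, 293/19,143,  165, 237, 425,500.9,  553,763.85,  955 ]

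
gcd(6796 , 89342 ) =2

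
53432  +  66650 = 120082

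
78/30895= 78/30895 = 0.00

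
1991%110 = 11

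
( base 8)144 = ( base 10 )100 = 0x64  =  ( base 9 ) 121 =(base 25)40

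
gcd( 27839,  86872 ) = 1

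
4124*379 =1562996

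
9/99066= 3/33022 = 0.00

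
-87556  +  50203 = - 37353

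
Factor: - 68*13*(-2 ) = 1768 = 2^3*13^1 * 17^1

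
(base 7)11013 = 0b101011000010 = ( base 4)223002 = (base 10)2754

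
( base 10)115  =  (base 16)73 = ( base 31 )3M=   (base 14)83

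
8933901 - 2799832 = 6134069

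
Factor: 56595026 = 2^1*31^1*912823^1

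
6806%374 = 74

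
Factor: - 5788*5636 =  - 32621168 = -2^4*1409^1*1447^1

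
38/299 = 38/299  =  0.13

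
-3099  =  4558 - 7657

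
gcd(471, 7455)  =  3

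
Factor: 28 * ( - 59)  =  -1652=- 2^2*7^1*59^1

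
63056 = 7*9008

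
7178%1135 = 368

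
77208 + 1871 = 79079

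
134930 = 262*515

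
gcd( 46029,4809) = 687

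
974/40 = 24+ 7/20 = 24.35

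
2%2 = 0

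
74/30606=37/15303 = 0.00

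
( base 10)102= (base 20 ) 52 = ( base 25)42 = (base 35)2W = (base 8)146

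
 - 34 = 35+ - 69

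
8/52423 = 8/52423 = 0.00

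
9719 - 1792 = 7927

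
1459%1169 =290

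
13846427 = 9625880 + 4220547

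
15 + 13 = 28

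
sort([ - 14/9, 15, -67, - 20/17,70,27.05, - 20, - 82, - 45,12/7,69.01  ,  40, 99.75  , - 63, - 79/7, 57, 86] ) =[ - 82, - 67 , - 63, - 45 , - 20 , - 79/7, - 14/9, - 20/17, 12/7,15,  27.05, 40,57,69.01,70,86, 99.75]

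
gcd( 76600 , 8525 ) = 25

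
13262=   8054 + 5208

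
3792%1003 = 783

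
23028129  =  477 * 48277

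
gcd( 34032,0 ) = 34032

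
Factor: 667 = 23^1*29^1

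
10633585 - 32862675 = -22229090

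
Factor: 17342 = 2^1 * 13^1 * 23^1*29^1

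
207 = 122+85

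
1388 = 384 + 1004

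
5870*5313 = 31187310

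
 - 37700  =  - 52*725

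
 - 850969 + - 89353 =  - 940322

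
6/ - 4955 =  - 6/4955 = -0.00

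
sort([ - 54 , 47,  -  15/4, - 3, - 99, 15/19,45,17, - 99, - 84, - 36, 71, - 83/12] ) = [ - 99, - 99 , - 84, -54,  -  36, - 83/12,-15/4,  -  3,15/19,  17,45,47, 71 ] 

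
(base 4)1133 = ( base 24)3N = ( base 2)1011111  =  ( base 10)95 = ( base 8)137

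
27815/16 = 27815/16 = 1738.44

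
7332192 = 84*87288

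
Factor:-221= -13^1*17^1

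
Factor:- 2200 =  - 2^3*5^2 * 11^1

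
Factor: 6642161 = 59^1*103^1*1093^1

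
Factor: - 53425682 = - 2^1 * 19^1* 1405939^1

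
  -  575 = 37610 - 38185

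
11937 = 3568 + 8369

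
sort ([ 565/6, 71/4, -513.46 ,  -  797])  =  [ - 797, - 513.46,71/4, 565/6] 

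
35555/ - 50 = - 7111/10  =  -711.10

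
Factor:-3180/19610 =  - 6/37 = - 2^1*3^1*37^(-1)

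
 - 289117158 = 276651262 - 565768420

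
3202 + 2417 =5619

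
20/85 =4/17=0.24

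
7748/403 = 19 + 7/31 = 19.23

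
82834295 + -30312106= 52522189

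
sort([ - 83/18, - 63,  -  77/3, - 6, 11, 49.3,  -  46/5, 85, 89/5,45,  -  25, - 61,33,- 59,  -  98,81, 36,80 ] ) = [  -  98, - 63,  -  61, - 59, - 77/3,  -  25,-46/5, - 6,- 83/18, 11,89/5, 33, 36,45,49.3, 80,81,85 ] 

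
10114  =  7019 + 3095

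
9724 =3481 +6243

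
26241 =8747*3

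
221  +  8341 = 8562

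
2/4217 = 2/4217 = 0.00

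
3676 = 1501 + 2175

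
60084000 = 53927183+6156817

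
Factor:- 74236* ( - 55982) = 2^3*23^1 * 67^1 * 277^1*1217^1  =  4155879752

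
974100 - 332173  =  641927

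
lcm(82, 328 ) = 328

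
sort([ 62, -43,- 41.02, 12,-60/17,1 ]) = [  -  43, - 41.02,-60/17,1,12,62] 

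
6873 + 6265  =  13138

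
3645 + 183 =3828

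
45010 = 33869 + 11141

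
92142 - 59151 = 32991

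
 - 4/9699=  - 4/9699 =- 0.00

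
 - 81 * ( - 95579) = 7741899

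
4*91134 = 364536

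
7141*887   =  6334067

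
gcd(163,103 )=1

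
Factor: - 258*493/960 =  - 21199/160 = - 2^(-5) * 5^( - 1)*17^1 * 29^1*43^1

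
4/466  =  2/233=   0.01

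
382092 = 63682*6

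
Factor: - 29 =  - 29^1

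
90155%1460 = 1095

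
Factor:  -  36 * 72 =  -2^5*3^4 = - 2592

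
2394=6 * 399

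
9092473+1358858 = 10451331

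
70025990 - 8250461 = 61775529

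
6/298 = 3/149=0.02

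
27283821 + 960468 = 28244289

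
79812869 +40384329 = 120197198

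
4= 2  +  2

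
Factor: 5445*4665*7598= 2^1 * 3^3*5^2 * 11^2*29^1*131^1 * 311^1 = 192996228150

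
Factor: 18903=3^1*6301^1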